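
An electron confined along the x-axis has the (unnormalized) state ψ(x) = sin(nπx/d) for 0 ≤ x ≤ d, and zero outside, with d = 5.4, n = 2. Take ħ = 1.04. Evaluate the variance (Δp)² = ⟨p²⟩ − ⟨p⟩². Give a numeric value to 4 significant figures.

1.464

Compute ⟨p⟩ and ⟨p²⟩ separately; (Δp)² = ⟨p²⟩ − ⟨p⟩².
d/dx sin(nπx/d) = (nπ/d)·cos(nπx/d) and d²/dx² sin(nπx/d) = −(nπ/d)²·sin(nπx/d); on 0 ≤ x ≤ d, ∫sin²(nπx/d) dx = d/2 and ∫sin(nπx/d)·cos(nπx/d) dx = 0.
Normalization: ∫|ψ|² dx = 2.7000.
⟨p⟩ = 0.0000 and ⟨p²⟩ = 1.4643.
(Δp)² = 1.4643 − (0.0000)² = 1.4643.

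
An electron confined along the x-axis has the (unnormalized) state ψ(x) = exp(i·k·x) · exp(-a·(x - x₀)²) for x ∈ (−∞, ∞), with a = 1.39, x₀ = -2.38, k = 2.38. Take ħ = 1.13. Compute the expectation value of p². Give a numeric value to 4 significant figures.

p² ψ = −ħ² d²ψ/dx²; ⟨p²⟩ = −ħ² ∫ ψ*·ψ'' dx / ∫|ψ|² dx.
Gaussian moments (u = x − x₀): ∫u^(2j)·e^(−2au²) du = (2j−1)!!/(4a)^j · √(π/(2a)), odd powers integrate to 0; here √(π/(2a)) = 1.0630. Derivatives: ψ′ = (ik − 2au)·ψ, ψ″ = ((ik − 2au)² − 2a)·ψ; the odd-in-u pieces drop out.
State is unnormalized: ∫|ψ|² dx = 1.0630, and ∫ψ*·(−ħ² ψ'') dx = 9.5757, so ⟨p²⟩ = 9.5757 / 1.0630.
⟨p²⟩ = 9.0078.

9.008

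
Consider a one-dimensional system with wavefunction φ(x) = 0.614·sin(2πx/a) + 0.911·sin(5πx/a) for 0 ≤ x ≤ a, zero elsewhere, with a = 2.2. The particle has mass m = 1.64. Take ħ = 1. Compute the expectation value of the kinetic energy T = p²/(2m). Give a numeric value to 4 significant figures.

11.46

T = −(ħ²/2m) d²/dx², so ⟨T⟩ = −(ħ²/2m) ∫ φ*·φ'' dx / ∫|φ|² dx; with m = 1.64.
d²/dx² sin(jπx/a) = −(jπ/a)²·sin(jπx/a); on 0 ≤ x ≤ a, ∫sin²(jπx/a) dx = a/2 and ∫sin(jπx/a)·sin(lπx/a) dx = 0 for j ≠ l, so only diagonal terms survive in ∫|φ|² and ∫φ·φ″; ∫φ·φ′ dx = [φ²/2] between the walls = 0.
State is unnormalized: ∫|φ|² dx = 1.3276, and ∫φ*·(−ħ²/2m · φ'') dx = 15.220, so ⟨T⟩ = 15.220 / 1.3276.
⟨T⟩ = 11.464.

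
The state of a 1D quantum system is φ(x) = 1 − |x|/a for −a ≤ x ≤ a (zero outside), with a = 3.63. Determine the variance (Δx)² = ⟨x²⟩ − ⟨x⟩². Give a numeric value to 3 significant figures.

Compute ⟨x⟩ and ⟨x²⟩ separately, then (Δx)² = ⟨x²⟩ − ⟨x⟩².
φ is even, so ∫ over [−a, a] = 2∫₀ᵃ with φ = 1 − x/a there: ∫₀ᵃ (1 − x/a)² dx = a/3, ∫₀ᵃ x²(1 − x/a)² dx = a³/30, ∫₀ᵃ x⁴(1 − x/a)² dx = a⁵/105.
Normalization: ∫|φ|² dx = 2.4200.
⟨x⟩ = 0.0000 and ⟨x²⟩ = 1.3177.
(Δx)² = 1.3177 − (0.0000)² = 1.3177.

1.32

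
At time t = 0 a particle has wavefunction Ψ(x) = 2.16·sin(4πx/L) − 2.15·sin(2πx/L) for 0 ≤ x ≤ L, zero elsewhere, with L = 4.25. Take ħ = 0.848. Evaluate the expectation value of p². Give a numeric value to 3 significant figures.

p² Ψ = −ħ² d²Ψ/dx²; ⟨p²⟩ = −ħ² ∫ Ψ*·Ψ'' dx / ∫|Ψ|² dx.
d²/dx² sin(jπx/L) = −(jπ/L)²·sin(jπx/L); on 0 ≤ x ≤ L, ∫sin²(jπx/L) dx = L/2 and ∫sin(jπx/L)·sin(lπx/L) dx = 0 for j ≠ l, so only diagonal terms survive in ∫|Ψ|² and ∫Ψ·Ψ″; ∫Ψ·Ψ′ dx = [Ψ²/2] between the walls = 0.
State is unnormalized: ∫|Ψ|² dx = 19.737, and ∫Ψ*·(−ħ² Ψ'') dx = 77.769, so ⟨p²⟩ = 77.769 / 19.737.
⟨p²⟩ = 3.9402.

3.94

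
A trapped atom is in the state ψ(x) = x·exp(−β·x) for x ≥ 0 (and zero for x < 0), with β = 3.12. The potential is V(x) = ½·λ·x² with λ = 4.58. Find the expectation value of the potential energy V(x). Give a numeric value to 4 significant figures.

⟨V⟩ = ∫ V(x)·|ψ|² dx / ∫|ψ|² dx.
Every integrand reduces to terms xʲ·e^(−2βx) on [0, ∞); use ∫₀^∞ xʲ·e^(−2βx) dx = j!/(2β)^(j+1).
State is unnormalized: ∫|ψ|² dx = 0.0082314, and ∫ψ*·V(x)·ψ dx = 0.0058093, so ⟨V⟩ = 0.0058093 / 0.0082314.
⟨V⟩ = 0.70574.

0.7057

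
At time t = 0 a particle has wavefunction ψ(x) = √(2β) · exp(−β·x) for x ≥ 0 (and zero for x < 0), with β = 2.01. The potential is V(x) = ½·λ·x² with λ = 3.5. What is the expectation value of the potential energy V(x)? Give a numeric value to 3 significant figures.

⟨V⟩ = ∫ V(x)·|ψ|² dx.
Every integrand reduces to terms xʲ·e^(−2βx) on [0, ∞); use ∫₀^∞ xʲ·e^(−2βx) dx = j!/(2β)^(j+1).
⟨V⟩ = 0.21658.

0.217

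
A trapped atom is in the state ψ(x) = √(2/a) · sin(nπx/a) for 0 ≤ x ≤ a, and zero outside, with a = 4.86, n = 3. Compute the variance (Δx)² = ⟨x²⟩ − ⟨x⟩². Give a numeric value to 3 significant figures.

Compute ⟨x⟩ and ⟨x²⟩ separately, then (Δx)² = ⟨x²⟩ − ⟨x⟩².
With sin²θ = (1 − cos2θ)/2 on 0 ≤ x ≤ a: ∫sin²(nπx/a) dx = a/2, ∫x·sin²(nπx/a) dx = a²/4, ∫x²·sin²(nπx/a) dx = a³·(1/6 − 1/(4n²π²)); higher powers xᵏ the same way, integrating xᵏ·cos(2nπx/a) by parts.
⟨x⟩ = 2.4300 and ⟨x²⟩ = 7.7402.
(Δx)² = 7.7402 − (2.4300)² = 1.8353.

1.84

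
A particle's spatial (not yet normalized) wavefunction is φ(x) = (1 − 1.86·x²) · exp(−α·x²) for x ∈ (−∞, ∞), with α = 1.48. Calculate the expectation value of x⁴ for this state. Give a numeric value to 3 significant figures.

⟨x⁴⟩ = ∫ x⁴·|φ|² dx / ∫|φ|² dx (integrals over the domain).
Expand each integrand as polynomial × e^(−2αx²) and use ∫x^(2j)·e^(−2αx²) dx = (2j−1)!!/(4α)^j · √(π/(2α)), odd powers → 0; here √(π/(2α)) = 1.0302.
State is unnormalized: ∫|φ|² dx = 0.68794, and ∫φ*·x⁴·φ dx = 0.11580, so ⟨x⁴⟩ = 0.11580 / 0.68794.
⟨x⁴⟩ = 0.16833.

0.168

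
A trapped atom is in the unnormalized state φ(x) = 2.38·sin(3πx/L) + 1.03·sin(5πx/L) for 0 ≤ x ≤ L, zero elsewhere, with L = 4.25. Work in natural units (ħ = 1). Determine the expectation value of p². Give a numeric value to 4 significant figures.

p² φ = −ħ² d²φ/dx²; ⟨p²⟩ = −ħ² ∫ φ*·φ'' dx / ∫|φ|² dx.
d²/dx² sin(jπx/L) = −(jπ/L)²·sin(jπx/L); on 0 ≤ x ≤ L, ∫sin²(jπx/L) dx = L/2 and ∫sin(jπx/L)·sin(lπx/L) dx = 0 for j ≠ l, so only diagonal terms survive in ∫|φ|² and ∫φ·φ″; ∫φ·φ′ dx = [φ²/2] between the walls = 0.
State is unnormalized: ∫|φ|² dx = 14.291, and ∫φ*·(−ħ² φ'') dx = 89.990, so ⟨p²⟩ = 89.990 / 14.291.
⟨p²⟩ = 6.2969.

6.297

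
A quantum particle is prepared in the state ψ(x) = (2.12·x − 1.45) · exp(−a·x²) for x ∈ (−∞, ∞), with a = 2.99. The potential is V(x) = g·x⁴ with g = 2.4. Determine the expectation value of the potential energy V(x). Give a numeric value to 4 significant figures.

0.08086

⟨V⟩ = ∫ V(x)·|ψ|² dx / ∫|ψ|² dx.
Expand each integrand as polynomial × e^(−2ax²) and use ∫x^(2j)·e^(−2ax²) dx = (2j−1)!!/(4a)^j · √(π/(2a)), odd powers → 0; here √(π/(2a)) = 0.72481.
State is unnormalized: ∫|ψ|² dx = 1.7963, and ∫ψ*·V(x)·ψ dx = 0.14526, so ⟨V⟩ = 0.14526 / 1.7963.
⟨V⟩ = 0.080864.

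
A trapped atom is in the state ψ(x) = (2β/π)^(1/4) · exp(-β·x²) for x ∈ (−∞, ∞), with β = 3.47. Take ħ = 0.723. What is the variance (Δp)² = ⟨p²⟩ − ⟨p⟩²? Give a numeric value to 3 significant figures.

1.81

Compute ⟨p⟩ and ⟨p²⟩ separately; (Δp)² = ⟨p²⟩ − ⟨p⟩².
Gaussian moments: ∫x^(2j)·e^(−2βx²) dx = (2j−1)!!/(4β)^j · √(π/(2β)), odd powers integrate to 0; here √(π/(2β)) = 0.67281. Derivatives: d/dx e^(−βx²) = −2βx·e^(−βx²), d²/dx² e^(−βx²) = (4β²x² − 2β)·e^(−βx²).
⟨p⟩ = 0.0000 and ⟨p²⟩ = 1.8139.
(Δp)² = 1.8139 − (0.0000)² = 1.8139.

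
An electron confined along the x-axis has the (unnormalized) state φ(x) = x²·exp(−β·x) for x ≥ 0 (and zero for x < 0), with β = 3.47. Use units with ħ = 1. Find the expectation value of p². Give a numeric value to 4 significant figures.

4.014

p² φ = −ħ² d²φ/dx²; ⟨p²⟩ = −ħ² ∫ φ*·φ'' dx / ∫|φ|² dx.
Differentiate x²·exp(−β·x) with the product rule; every integrand then reduces to terms xʲ·e^(−2βx) on [0, ∞), with ∫₀^∞ xʲ·e^(−2βx) dx = j!/(2β)^(j+1).
State is unnormalized: ∫|φ|² dx = 0.0014908, and ∫φ*·(−ħ² φ'') dx = 0.0059834, so ⟨p²⟩ = 0.0059834 / 0.0014908.
⟨p²⟩ = 4.0136.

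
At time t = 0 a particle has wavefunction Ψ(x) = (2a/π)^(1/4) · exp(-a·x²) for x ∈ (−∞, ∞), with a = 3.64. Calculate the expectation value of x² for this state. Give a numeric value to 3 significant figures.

0.0687

⟨x²⟩ = ∫ x²·|Ψ|² dx (integrals over the domain).
Gaussian moments: ∫x^(2j)·e^(−2ax²) dx = (2j−1)!!/(4a)^j · √(π/(2a)), odd powers integrate to 0; here √(π/(2a)) = 0.65692.
⟨x²⟩ = 0.068681.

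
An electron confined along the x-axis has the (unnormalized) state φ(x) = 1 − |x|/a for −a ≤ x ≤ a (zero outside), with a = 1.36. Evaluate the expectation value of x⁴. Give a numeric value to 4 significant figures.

0.09774

⟨x⁴⟩ = ∫ x⁴·|φ|² dx / ∫|φ|² dx (integrals over the domain).
φ is even, so ∫ over [−a, a] = 2∫₀ᵃ with φ = 1 − x/a there: ∫₀ᵃ (1 − x/a)² dx = a/3, ∫₀ᵃ x²(1 − x/a)² dx = a³/30, ∫₀ᵃ x⁴(1 − x/a)² dx = a⁵/105.
State is unnormalized: ∫|φ|² dx = 0.90667, and ∫φ*·x⁴·φ dx = 0.088621, so ⟨x⁴⟩ = 0.088621 / 0.90667.
⟨x⁴⟩ = 0.097743.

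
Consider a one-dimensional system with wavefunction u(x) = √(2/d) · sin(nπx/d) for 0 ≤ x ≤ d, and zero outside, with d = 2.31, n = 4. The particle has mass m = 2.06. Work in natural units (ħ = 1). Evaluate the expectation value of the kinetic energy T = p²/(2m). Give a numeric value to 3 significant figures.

7.18

T = −(ħ²/2m) d²/dx², so ⟨T⟩ = −(ħ²/2m) ∫ u*·u'' dx; with m = 2.06.
d/dx sin(nπx/d) = (nπ/d)·cos(nπx/d) and d²/dx² sin(nπx/d) = −(nπ/d)²·sin(nπx/d); on 0 ≤ x ≤ d, ∫sin²(nπx/d) dx = d/2 and ∫sin(nπx/d)·cos(nπx/d) dx = 0.
⟨T⟩ = 7.1829.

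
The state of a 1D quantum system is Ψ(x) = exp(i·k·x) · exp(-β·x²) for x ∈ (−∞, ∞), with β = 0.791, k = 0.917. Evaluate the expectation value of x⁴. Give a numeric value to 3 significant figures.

⟨x⁴⟩ = ∫ x⁴·|Ψ|² dx / ∫|Ψ|² dx (integrals over the domain).
Gaussian moments: ∫x^(2j)·e^(−2βx²) dx = (2j−1)!!/(4β)^j · √(π/(2β)), odd powers integrate to 0; here √(π/(2β)) = 1.4092.
State is unnormalized: ∫|Ψ|² dx = 1.4092, and ∫Ψ*·x⁴·Ψ dx = 0.42230, so ⟨x⁴⟩ = 0.42230 / 1.4092.
⟨x⁴⟩ = 0.29967.

0.300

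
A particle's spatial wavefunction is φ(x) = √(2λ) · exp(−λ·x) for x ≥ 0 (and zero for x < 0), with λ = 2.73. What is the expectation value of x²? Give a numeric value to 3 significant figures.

0.0671

⟨x²⟩ = ∫ x²·|φ|² dx (integrals over the domain).
Every integrand reduces to terms xʲ·e^(−2λx) on [0, ∞); use ∫₀^∞ xʲ·e^(−2λx) dx = j!/(2λ)^(j+1).
⟨x²⟩ = 0.067088.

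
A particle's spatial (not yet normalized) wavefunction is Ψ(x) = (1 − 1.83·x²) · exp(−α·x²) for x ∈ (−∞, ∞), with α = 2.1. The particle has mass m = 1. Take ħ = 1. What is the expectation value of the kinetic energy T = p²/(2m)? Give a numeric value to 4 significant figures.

2.627

T = −(ħ²/2m) d²/dx², so ⟨T⟩ = −(ħ²/2m) ∫ Ψ*·Ψ'' dx / ∫|Ψ|² dx; with m = 1.
Expand each integrand as polynomial × e^(−2αx²) and use ∫x^(2j)·e^(−2αx²) dx = (2j−1)!!/(4α)^j · √(π/(2α)), odd powers → 0; here √(π/(2α)) = 0.86487. Differentiate with the product rule, d/dx e^(−αx²) = −2αx·e^(−αx²).
State is unnormalized: ∫|Ψ|² dx = 0.61118, and ∫Ψ*·(−ħ²/2m · Ψ'') dx = 1.6055, so ⟨T⟩ = 1.6055 / 0.61118.
⟨T⟩ = 2.6269.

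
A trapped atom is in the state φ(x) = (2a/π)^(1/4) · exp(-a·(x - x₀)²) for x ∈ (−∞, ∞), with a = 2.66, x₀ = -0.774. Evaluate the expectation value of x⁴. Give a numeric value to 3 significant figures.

0.723

⟨x⁴⟩ = ∫ x⁴·|φ|² dx (integrals over the domain).
Gaussian moments (u = x − x₀): ∫u^(2j)·e^(−2au²) du = (2j−1)!!/(4a)^j · √(π/(2a)), odd powers integrate to 0; here √(π/(2a)) = 0.76846.
⟨x⁴⟩ = 0.72322.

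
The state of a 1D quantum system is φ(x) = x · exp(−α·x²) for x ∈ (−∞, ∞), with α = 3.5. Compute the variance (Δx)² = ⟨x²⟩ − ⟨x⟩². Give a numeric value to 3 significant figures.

Compute ⟨x⟩ and ⟨x²⟩ separately, then (Δx)² = ⟨x²⟩ − ⟨x⟩².
Expand each integrand as polynomial × e^(−2αx²) and use ∫x^(2j)·e^(−2αx²) dx = (2j−1)!!/(4α)^j · √(π/(2α)), odd powers → 0; here √(π/(2α)) = 0.66992.
Normalization: ∫|φ|² dx = 0.047852.
⟨x⟩ = 0.0000 and ⟨x²⟩ = 0.21429.
(Δx)² = 0.21429 − (0.0000)² = 0.21429.

0.214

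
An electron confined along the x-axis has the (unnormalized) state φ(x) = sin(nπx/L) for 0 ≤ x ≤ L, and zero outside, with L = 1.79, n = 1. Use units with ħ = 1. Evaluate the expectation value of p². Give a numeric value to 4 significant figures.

p² φ = −ħ² d²φ/dx²; ⟨p²⟩ = −ħ² ∫ φ*·φ'' dx / ∫|φ|² dx.
d/dx sin(nπx/L) = (nπ/L)·cos(nπx/L) and d²/dx² sin(nπx/L) = −(nπ/L)²·sin(nπx/L); on 0 ≤ x ≤ L, ∫sin²(nπx/L) dx = L/2 and ∫sin(nπx/L)·cos(nπx/L) dx = 0.
State is unnormalized: ∫|φ|² dx = 0.89500, and ∫φ*·(−ħ² φ'') dx = 2.7569, so ⟨p²⟩ = 2.7569 / 0.89500.
⟨p²⟩ = 3.0803.

3.080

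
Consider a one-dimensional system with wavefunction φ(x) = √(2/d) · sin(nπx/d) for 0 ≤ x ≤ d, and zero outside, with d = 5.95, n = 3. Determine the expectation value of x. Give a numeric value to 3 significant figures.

⟨x⟩ = ∫ x·|φ|² dx (integrals over the domain).
With sin²θ = (1 − cos2θ)/2 on 0 ≤ x ≤ d: ∫sin²(nπx/d) dx = d/2, ∫x·sin²(nπx/d) dx = d²/4, ∫x²·sin²(nπx/d) dx = d³·(1/6 − 1/(4n²π²)); higher powers xᵏ the same way, integrating xᵏ·cos(2nπx/d) by parts.
⟨x⟩ = 2.9750.

2.98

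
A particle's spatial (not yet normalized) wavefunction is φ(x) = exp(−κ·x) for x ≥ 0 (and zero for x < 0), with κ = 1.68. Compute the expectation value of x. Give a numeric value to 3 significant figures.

⟨x⟩ = ∫ x·|φ|² dx / ∫|φ|² dx (integrals over the domain).
Every integrand reduces to terms xʲ·e^(−2κx) on [0, ∞); use ∫₀^∞ xʲ·e^(−2κx) dx = j!/(2κ)^(j+1).
State is unnormalized: ∫|φ|² dx = 0.29762, and ∫φ*·x·φ dx = 0.088577, so ⟨x⟩ = 0.088577 / 0.29762.
⟨x⟩ = 0.29762.

0.298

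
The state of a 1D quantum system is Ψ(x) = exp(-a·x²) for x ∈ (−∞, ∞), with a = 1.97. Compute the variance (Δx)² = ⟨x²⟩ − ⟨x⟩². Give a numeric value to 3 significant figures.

0.127

Compute ⟨x⟩ and ⟨x²⟩ separately, then (Δx)² = ⟨x²⟩ − ⟨x⟩².
Gaussian moments: ∫x^(2j)·e^(−2ax²) dx = (2j−1)!!/(4a)^j · √(π/(2a)), odd powers integrate to 0; here √(π/(2a)) = 0.89295.
Normalization: ∫|Ψ|² dx = 0.89295.
⟨x⟩ = 0.0000 and ⟨x²⟩ = 0.12690.
(Δx)² = 0.12690 − (0.0000)² = 0.12690.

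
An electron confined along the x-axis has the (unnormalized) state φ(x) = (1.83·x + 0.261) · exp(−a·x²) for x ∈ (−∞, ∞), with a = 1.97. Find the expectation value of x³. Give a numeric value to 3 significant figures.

0.0936

⟨x³⟩ = ∫ x³·|φ|² dx / ∫|φ|² dx (integrals over the domain).
Expand each integrand as polynomial × e^(−2ax²) and use ∫x^(2j)·e^(−2ax²) dx = (2j−1)!!/(4a)^j · √(π/(2a)), odd powers → 0; here √(π/(2a)) = 0.89295.
State is unnormalized: ∫|φ|² dx = 0.44032, and ∫φ*·x³·φ dx = 0.041211, so ⟨x³⟩ = 0.041211 / 0.44032.
⟨x³⟩ = 0.093594.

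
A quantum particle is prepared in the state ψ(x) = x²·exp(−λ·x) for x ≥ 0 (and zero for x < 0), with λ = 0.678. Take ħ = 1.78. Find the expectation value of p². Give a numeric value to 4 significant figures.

0.4855

p² ψ = −ħ² d²ψ/dx²; ⟨p²⟩ = −ħ² ∫ ψ*·ψ'' dx / ∫|ψ|² dx.
Differentiate x²·exp(−λ·x) with the product rule; every integrand then reduces to terms xʲ·e^(−2λx) on [0, ∞), with ∫₀^∞ xʲ·e^(−2λx) dx = j!/(2λ)^(j+1).
State is unnormalized: ∫|ψ|² dx = 5.2350, and ∫ψ*·(−ħ² ψ'') dx = 2.5415, so ⟨p²⟩ = 2.5415 / 5.2350.
⟨p²⟩ = 0.48549.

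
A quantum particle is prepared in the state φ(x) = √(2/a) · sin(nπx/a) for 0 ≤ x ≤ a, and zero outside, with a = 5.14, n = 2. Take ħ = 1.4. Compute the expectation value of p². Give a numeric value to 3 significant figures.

p² φ = −ħ² d²φ/dx²; ⟨p²⟩ = −ħ² ∫ φ*·φ'' dx.
d/dx sin(nπx/a) = (nπ/a)·cos(nπx/a) and d²/dx² sin(nπx/a) = −(nπ/a)²·sin(nπx/a); on 0 ≤ x ≤ a, ∫sin²(nπx/a) dx = a/2 and ∫sin(nπx/a)·cos(nπx/a) dx = 0.
⟨p²⟩ = 2.9288.

2.93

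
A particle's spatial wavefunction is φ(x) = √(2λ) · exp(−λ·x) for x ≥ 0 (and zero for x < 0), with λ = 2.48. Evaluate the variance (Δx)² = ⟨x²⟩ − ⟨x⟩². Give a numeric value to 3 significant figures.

Compute ⟨x⟩ and ⟨x²⟩ separately, then (Δx)² = ⟨x²⟩ − ⟨x⟩².
Every integrand reduces to terms xʲ·e^(−2λx) on [0, ∞); use ∫₀^∞ xʲ·e^(−2λx) dx = j!/(2λ)^(j+1).
⟨x⟩ = 0.20161 and ⟨x²⟩ = 0.081296.
(Δx)² = 0.081296 − (0.20161)² = 0.040648.

0.0406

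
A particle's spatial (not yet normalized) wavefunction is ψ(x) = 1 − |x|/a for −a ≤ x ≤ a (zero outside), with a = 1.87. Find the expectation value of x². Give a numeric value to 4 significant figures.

0.3497

⟨x²⟩ = ∫ x²·|ψ|² dx / ∫|ψ|² dx (integrals over the domain).
ψ is even, so ∫ over [−a, a] = 2∫₀ᵃ with ψ = 1 − x/a there: ∫₀ᵃ (1 − x/a)² dx = a/3, ∫₀ᵃ x²(1 − x/a)² dx = a³/30, ∫₀ᵃ x⁴(1 − x/a)² dx = a⁵/105.
State is unnormalized: ∫|ψ|² dx = 1.2467, and ∫ψ*·x²·ψ dx = 0.43595, so ⟨x²⟩ = 0.43595 / 1.2467.
⟨x²⟩ = 0.34969.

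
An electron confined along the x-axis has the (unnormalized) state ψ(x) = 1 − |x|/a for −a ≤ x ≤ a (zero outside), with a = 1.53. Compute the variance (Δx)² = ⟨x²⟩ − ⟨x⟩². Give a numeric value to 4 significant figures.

0.2341

Compute ⟨x⟩ and ⟨x²⟩ separately, then (Δx)² = ⟨x²⟩ − ⟨x⟩².
ψ is even, so ∫ over [−a, a] = 2∫₀ᵃ with ψ = 1 − x/a there: ∫₀ᵃ (1 − x/a)² dx = a/3, ∫₀ᵃ x²(1 − x/a)² dx = a³/30, ∫₀ᵃ x⁴(1 − x/a)² dx = a⁵/105.
Normalization: ∫|ψ|² dx = 1.0200.
⟨x⟩ = 0.0000 and ⟨x²⟩ = 0.23409.
(Δx)² = 0.23409 − (0.0000)² = 0.23409.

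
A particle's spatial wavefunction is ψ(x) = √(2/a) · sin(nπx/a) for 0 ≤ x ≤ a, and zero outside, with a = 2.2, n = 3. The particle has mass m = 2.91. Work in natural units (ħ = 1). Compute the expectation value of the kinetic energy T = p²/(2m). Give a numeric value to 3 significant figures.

T = −(ħ²/2m) d²/dx², so ⟨T⟩ = −(ħ²/2m) ∫ ψ*·ψ'' dx; with m = 2.91.
d/dx sin(nπx/a) = (nπ/a)·cos(nπx/a) and d²/dx² sin(nπx/a) = −(nπ/a)²·sin(nπx/a); on 0 ≤ x ≤ a, ∫sin²(nπx/a) dx = a/2 and ∫sin(nπx/a)·cos(nπx/a) dx = 0.
⟨T⟩ = 3.1534.

3.15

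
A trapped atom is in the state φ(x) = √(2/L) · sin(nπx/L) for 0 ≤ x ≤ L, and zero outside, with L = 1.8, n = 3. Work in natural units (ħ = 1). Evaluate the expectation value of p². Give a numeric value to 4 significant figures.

27.42

p² φ = −ħ² d²φ/dx²; ⟨p²⟩ = −ħ² ∫ φ*·φ'' dx.
d/dx sin(nπx/L) = (nπ/L)·cos(nπx/L) and d²/dx² sin(nπx/L) = −(nπ/L)²·sin(nπx/L); on 0 ≤ x ≤ L, ∫sin²(nπx/L) dx = L/2 and ∫sin(nπx/L)·cos(nπx/L) dx = 0.
⟨p²⟩ = 27.416.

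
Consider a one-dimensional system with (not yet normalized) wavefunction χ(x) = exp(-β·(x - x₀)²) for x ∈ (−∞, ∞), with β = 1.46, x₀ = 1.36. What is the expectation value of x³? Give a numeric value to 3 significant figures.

3.21

⟨x³⟩ = ∫ x³·|χ|² dx / ∫|χ|² dx (integrals over the domain).
Gaussian moments (u = x − x₀): ∫u^(2j)·e^(−2βu²) du = (2j−1)!!/(4β)^j · √(π/(2β)), odd powers integrate to 0; here √(π/(2β)) = 1.0373.
State is unnormalized: ∫|χ|² dx = 1.0373, and ∫χ*·x³·χ dx = 3.3338, so ⟨x³⟩ = 3.3338 / 1.0373.
⟨x³⟩ = 3.2141.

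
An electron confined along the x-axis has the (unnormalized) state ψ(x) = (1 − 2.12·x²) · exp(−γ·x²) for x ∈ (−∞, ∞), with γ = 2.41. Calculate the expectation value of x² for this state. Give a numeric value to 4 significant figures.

0.05971

⟨x²⟩ = ∫ x²·|ψ|² dx / ∫|ψ|² dx (integrals over the domain).
Expand each integrand as polynomial × e^(−2γx²) and use ∫x^(2j)·e^(−2γx²) dx = (2j−1)!!/(4γ)^j · √(π/(2γ)), odd powers → 0; here √(π/(2γ)) = 0.80733.
State is unnormalized: ∫|ψ|² dx = 0.56938, and ∫ψ*·x²·ψ dx = 0.033998, so ⟨x²⟩ = 0.033998 / 0.56938.
⟨x²⟩ = 0.059710.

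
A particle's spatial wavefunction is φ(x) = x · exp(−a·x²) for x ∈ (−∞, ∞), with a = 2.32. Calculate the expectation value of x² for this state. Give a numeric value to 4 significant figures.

0.3233

⟨x²⟩ = ∫ x²·|φ|² dx / ∫|φ|² dx (integrals over the domain).
Expand each integrand as polynomial × e^(−2ax²) and use ∫x^(2j)·e^(−2ax²) dx = (2j−1)!!/(4a)^j · √(π/(2a)), odd powers → 0; here √(π/(2a)) = 0.82284.
State is unnormalized: ∫|φ|² dx = 0.088668, and ∫φ*·x²·φ dx = 0.028664, so ⟨x²⟩ = 0.028664 / 0.088668.
⟨x²⟩ = 0.32328.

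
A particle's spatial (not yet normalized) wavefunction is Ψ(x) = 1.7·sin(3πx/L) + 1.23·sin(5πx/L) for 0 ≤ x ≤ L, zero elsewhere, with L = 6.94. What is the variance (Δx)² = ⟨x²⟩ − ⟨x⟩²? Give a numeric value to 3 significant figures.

5.97

Compute ⟨x⟩ and ⟨x²⟩ separately, then (Δx)² = ⟨x²⟩ − ⟨x⟩².
On 0 ≤ x ≤ L (j ≠ l): ∫sin²(jπx/L) dx = L/2, ∫sin(jπx/L)·sin(lπx/L) dx = 0; diagonal moments ∫x·sin²(jπx/L) dx = L²/4, ∫x²·sin²(jπx/L) dx = L³·(1/6 − 1/(4j²π²)); cross terms ∫x·sin(jπx/L)·sin(lπx/L) dx = 0 for j + l even and −4jlL²/(π²(j² − l²)²) for j + l odd, ∫x²·sin(jπx/L)·sin(lπx/L) dx = (−1)^(j+l)·4jlL³/(π²(j² − l²)²); higher powers the same way via product-to-sum and parts.
Normalization: ∫|Ψ|² dx = 15.278.
⟨x⟩ = 3.4700 and ⟨x²⟩ = 18.016.
(Δx)² = 18.016 − (3.4700)² = 5.9749.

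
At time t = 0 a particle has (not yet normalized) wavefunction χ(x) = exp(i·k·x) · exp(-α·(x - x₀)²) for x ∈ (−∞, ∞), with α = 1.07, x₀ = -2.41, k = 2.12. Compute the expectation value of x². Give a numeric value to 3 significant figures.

⟨x²⟩ = ∫ x²·|χ|² dx / ∫|χ|² dx (integrals over the domain).
Gaussian moments (u = x − x₀): ∫u^(2j)·e^(−2αu²) du = (2j−1)!!/(4α)^j · √(π/(2α)), odd powers integrate to 0; here √(π/(2α)) = 1.2116.
State is unnormalized: ∫|χ|² dx = 1.2116, and ∫χ*·x²·χ dx = 7.3203, so ⟨x²⟩ = 7.3203 / 1.2116.
⟨x²⟩ = 6.0417.

6.04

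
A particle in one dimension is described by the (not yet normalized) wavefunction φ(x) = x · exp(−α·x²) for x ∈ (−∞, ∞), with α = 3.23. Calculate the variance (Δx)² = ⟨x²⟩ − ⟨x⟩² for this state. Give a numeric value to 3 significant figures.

Compute ⟨x⟩ and ⟨x²⟩ separately, then (Δx)² = ⟨x²⟩ − ⟨x⟩².
Expand each integrand as polynomial × e^(−2αx²) and use ∫x^(2j)·e^(−2αx²) dx = (2j−1)!!/(4α)^j · √(π/(2α)), odd powers → 0; here √(π/(2α)) = 0.69736.
Normalization: ∫|φ|² dx = 0.053975.
⟨x⟩ = 0.0000 and ⟨x²⟩ = 0.23220.
(Δx)² = 0.23220 − (0.0000)² = 0.23220.

0.232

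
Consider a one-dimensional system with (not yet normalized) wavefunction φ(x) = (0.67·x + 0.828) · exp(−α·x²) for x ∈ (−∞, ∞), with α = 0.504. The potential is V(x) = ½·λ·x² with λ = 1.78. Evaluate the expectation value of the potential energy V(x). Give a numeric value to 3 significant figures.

0.658

⟨V⟩ = ∫ V(x)·|φ|² dx / ∫|φ|² dx.
Expand each integrand as polynomial × e^(−2αx²) and use ∫x^(2j)·e^(−2αx²) dx = (2j−1)!!/(4α)^j · √(π/(2α)), odd powers → 0; here √(π/(2α)) = 1.7654.
State is unnormalized: ∫|φ|² dx = 1.6034, and ∫φ*·V(x)·φ dx = 1.0549, so ⟨V⟩ = 1.0549 / 1.6034.
⟨V⟩ = 0.65793.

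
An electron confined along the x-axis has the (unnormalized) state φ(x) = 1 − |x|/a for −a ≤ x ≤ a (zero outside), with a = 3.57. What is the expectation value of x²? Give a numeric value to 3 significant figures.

1.27

⟨x²⟩ = ∫ x²·|φ|² dx / ∫|φ|² dx (integrals over the domain).
φ is even, so ∫ over [−a, a] = 2∫₀ᵃ with φ = 1 − x/a there: ∫₀ᵃ (1 − x/a)² dx = a/3, ∫₀ᵃ x²(1 − x/a)² dx = a³/30, ∫₀ᵃ x⁴(1 − x/a)² dx = a⁵/105.
State is unnormalized: ∫|φ|² dx = 2.3800, and ∫φ*·x²·φ dx = 3.0333, so ⟨x²⟩ = 3.0333 / 2.3800.
⟨x²⟩ = 1.2745.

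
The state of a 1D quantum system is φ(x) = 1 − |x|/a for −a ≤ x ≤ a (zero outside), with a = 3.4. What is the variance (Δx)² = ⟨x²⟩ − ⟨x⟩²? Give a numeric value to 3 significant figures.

Compute ⟨x⟩ and ⟨x²⟩ separately, then (Δx)² = ⟨x²⟩ − ⟨x⟩².
φ is even, so ∫ over [−a, a] = 2∫₀ᵃ with φ = 1 − x/a there: ∫₀ᵃ (1 − x/a)² dx = a/3, ∫₀ᵃ x²(1 − x/a)² dx = a³/30, ∫₀ᵃ x⁴(1 − x/a)² dx = a⁵/105.
Normalization: ∫|φ|² dx = 2.2667.
⟨x⟩ = 0.0000 and ⟨x²⟩ = 1.1560.
(Δx)² = 1.1560 − (0.0000)² = 1.1560.

1.16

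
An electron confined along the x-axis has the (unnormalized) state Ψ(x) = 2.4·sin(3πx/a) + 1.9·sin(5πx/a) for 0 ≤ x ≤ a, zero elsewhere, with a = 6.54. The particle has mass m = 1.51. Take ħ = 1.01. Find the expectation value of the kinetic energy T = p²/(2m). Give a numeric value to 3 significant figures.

T = −(ħ²/2m) d²/dx², so ⟨T⟩ = −(ħ²/2m) ∫ Ψ*·Ψ'' dx / ∫|Ψ|² dx; with m = 1.51.
d²/dx² sin(jπx/a) = −(jπ/a)²·sin(jπx/a); on 0 ≤ x ≤ a, ∫sin²(jπx/a) dx = a/2 and ∫sin(jπx/a)·sin(lπx/a) dx = 0 for j ≠ l, so only diagonal terms survive in ∫|Ψ|² and ∫Ψ·Ψ″; ∫Ψ·Ψ′ dx = [Ψ²/2] between the walls = 0.
State is unnormalized: ∫|Ψ|² dx = 30.640, and ∫Ψ*·(−ħ²/2m · Ψ'') dx = 36.215, so ⟨T⟩ = 36.215 / 30.640.
⟨T⟩ = 1.1820.

1.18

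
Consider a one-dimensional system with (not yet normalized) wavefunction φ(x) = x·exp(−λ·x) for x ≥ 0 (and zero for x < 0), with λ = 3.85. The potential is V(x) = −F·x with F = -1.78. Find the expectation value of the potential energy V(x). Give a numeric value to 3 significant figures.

0.694

⟨V⟩ = ∫ V(x)·|φ|² dx / ∫|φ|² dx.
Every integrand reduces to terms xʲ·e^(−2λx) on [0, ∞); use ∫₀^∞ xʲ·e^(−2λx) dx = j!/(2λ)^(j+1).
State is unnormalized: ∫|φ|² dx = 0.0043808, and ∫φ*·V(x)·φ dx = 0.0030381, so ⟨V⟩ = 0.0030381 / 0.0043808.
⟨V⟩ = 0.69351.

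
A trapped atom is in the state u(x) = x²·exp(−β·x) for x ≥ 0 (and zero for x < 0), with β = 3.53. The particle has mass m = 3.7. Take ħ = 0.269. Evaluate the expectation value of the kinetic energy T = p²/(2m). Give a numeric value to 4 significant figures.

0.04062

T = −(ħ²/2m) d²/dx², so ⟨T⟩ = −(ħ²/2m) ∫ u*·u'' dx / ∫|u|² dx; with m = 3.7.
Differentiate x²·exp(−β·x) with the product rule; every integrand then reduces to terms xʲ·e^(−2βx) on [0, ∞), with ∫₀^∞ xʲ·e^(−2βx) dx = j!/(2β)^(j+1).
State is unnormalized: ∫|u|² dx = 0.0013683, and ∫u*·(−ħ²/2m · u'') dx = 5.5576e-05, so ⟨T⟩ = 5.5576e-05 / 0.0013683.
⟨T⟩ = 0.040616.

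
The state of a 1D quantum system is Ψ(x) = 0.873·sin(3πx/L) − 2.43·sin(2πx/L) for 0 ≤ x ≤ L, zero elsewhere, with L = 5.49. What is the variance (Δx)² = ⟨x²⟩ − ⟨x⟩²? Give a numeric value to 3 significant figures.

1.69

Compute ⟨x⟩ and ⟨x²⟩ separately, then (Δx)² = ⟨x²⟩ − ⟨x⟩².
On 0 ≤ x ≤ L (j ≠ l): ∫sin²(jπx/L) dx = L/2, ∫sin(jπx/L)·sin(lπx/L) dx = 0; diagonal moments ∫x·sin²(jπx/L) dx = L²/4, ∫x²·sin²(jπx/L) dx = L³·(1/6 − 1/(4j²π²)); cross terms ∫x·sin(jπx/L)·sin(lπx/L) dx = 0 for j + l even and −4jlL²/(π²(j² − l²)²) for j + l odd, ∫x²·sin(jπx/L)·sin(lπx/L) dx = (−1)^(j+l)·4jlL³/(π²(j² − l²)²); higher powers the same way via product-to-sum and parts.
Normalization: ∫|Ψ|² dx = 18.301.
⟨x⟩ = 3.4247 and ⟨x²⟩ = 13.421.
(Δx)² = 13.421 − (3.4247)² = 1.6923.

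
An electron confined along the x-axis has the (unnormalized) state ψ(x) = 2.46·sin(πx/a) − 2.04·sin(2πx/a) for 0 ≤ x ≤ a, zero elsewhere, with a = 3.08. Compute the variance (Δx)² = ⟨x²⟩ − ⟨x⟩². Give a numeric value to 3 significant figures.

0.160

Compute ⟨x⟩ and ⟨x²⟩ separately, then (Δx)² = ⟨x²⟩ − ⟨x⟩².
On 0 ≤ x ≤ a (j ≠ l): ∫sin²(jπx/a) dx = a/2, ∫sin(jπx/a)·sin(lπx/a) dx = 0; diagonal moments ∫x·sin²(jπx/a) dx = a²/4, ∫x²·sin²(jπx/a) dx = a³·(1/6 − 1/(4j²π²)); cross terms ∫x·sin(jπx/a)·sin(lπx/a) dx = 0 for j + l even and −4jla²/(π²(j² − l²)²) for j + l odd, ∫x²·sin(jπx/a)·sin(lπx/a) dx = (−1)^(j+l)·4jla³/(π²(j² − l²)²); higher powers the same way via product-to-sum and parts.
Normalization: ∫|ψ|² dx = 15.728.
⟨x⟩ = 2.0852 and ⟨x²⟩ = 4.5077.
(Δx)² = 4.5077 − (2.0852)² = 0.15956.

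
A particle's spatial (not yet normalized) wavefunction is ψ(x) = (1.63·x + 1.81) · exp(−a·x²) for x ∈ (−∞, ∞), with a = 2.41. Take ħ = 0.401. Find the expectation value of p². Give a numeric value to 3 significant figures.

p² ψ = −ħ² d²ψ/dx²; ⟨p²⟩ = −ħ² ∫ ψ*·ψ'' dx / ∫|ψ|² dx.
Expand each integrand as polynomial × e^(−2ax²) and use ∫x^(2j)·e^(−2ax²) dx = (2j−1)!!/(4a)^j · √(π/(2a)), odd powers → 0; here √(π/(2a)) = 0.80733. Differentiate with the product rule, d/dx e^(−ax²) = −2ax·e^(−ax²).
State is unnormalized: ∫|ψ|² dx = 2.8674, and ∫ψ*·(−ħ² ψ'') dx = 1.2837, so ⟨p²⟩ = 1.2837 / 2.8674.
⟨p²⟩ = 0.44767.

0.448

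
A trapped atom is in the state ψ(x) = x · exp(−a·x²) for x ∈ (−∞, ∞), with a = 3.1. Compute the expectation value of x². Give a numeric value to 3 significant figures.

0.242

⟨x²⟩ = ∫ x²·|ψ|² dx / ∫|ψ|² dx (integrals over the domain).
Expand each integrand as polynomial × e^(−2ax²) and use ∫x^(2j)·e^(−2ax²) dx = (2j−1)!!/(4a)^j · √(π/(2a)), odd powers → 0; here √(π/(2a)) = 0.71183.
State is unnormalized: ∫|ψ|² dx = 0.057406, and ∫ψ*·x²·ψ dx = 0.013889, so ⟨x²⟩ = 0.013889 / 0.057406.
⟨x²⟩ = 0.24194.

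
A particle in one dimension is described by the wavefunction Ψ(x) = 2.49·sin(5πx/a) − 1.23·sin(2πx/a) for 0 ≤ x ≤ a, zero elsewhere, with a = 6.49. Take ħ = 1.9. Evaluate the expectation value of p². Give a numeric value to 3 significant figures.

p² Ψ = −ħ² d²Ψ/dx²; ⟨p²⟩ = −ħ² ∫ Ψ*·Ψ'' dx / ∫|Ψ|² dx.
d²/dx² sin(jπx/a) = −(jπ/a)²·sin(jπx/a); on 0 ≤ x ≤ a, ∫sin²(jπx/a) dx = a/2 and ∫sin(jπx/a)·sin(lπx/a) dx = 0 for j ≠ l, so only diagonal terms survive in ∫|Ψ|² and ∫Ψ·Ψ″; ∫Ψ·Ψ′ dx = [Ψ²/2] between the walls = 0.
State is unnormalized: ∫|Ψ|² dx = 25.029, and ∫Ψ*·(−ħ² Ψ'') dx = 442.08, so ⟨p²⟩ = 442.08 / 25.029.
⟨p²⟩ = 17.663.

17.7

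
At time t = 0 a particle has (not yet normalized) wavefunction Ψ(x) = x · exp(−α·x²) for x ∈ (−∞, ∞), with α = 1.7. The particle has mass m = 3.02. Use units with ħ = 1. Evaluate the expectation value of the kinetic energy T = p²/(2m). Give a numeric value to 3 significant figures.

0.844

T = −(ħ²/2m) d²/dx², so ⟨T⟩ = −(ħ²/2m) ∫ Ψ*·Ψ'' dx / ∫|Ψ|² dx; with m = 3.02.
Expand each integrand as polynomial × e^(−2αx²) and use ∫x^(2j)·e^(−2αx²) dx = (2j−1)!!/(4α)^j · √(π/(2α)), odd powers → 0; here √(π/(2α)) = 0.96125. Differentiate with the product rule, d/dx e^(−αx²) = −2αx·e^(−αx²).
State is unnormalized: ∫|Ψ|² dx = 0.14136, and ∫Ψ*·(−ħ²/2m · Ψ'') dx = 0.11936, so ⟨T⟩ = 0.11936 / 0.14136.
⟨T⟩ = 0.84437.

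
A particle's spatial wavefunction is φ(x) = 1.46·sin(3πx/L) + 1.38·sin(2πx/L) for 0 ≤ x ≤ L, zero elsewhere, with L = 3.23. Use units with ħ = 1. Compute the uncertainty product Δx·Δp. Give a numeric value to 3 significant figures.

1.55

Δx = √(⟨x²⟩−⟨x⟩²), Δp = √(⟨p²⟩−⟨p⟩²).
On 0 ≤ x ≤ L (j ≠ l): ∫sin²(jπx/L) dx = L/2, ∫sin(jπx/L)·sin(lπx/L) dx = 0; diagonal moments ∫x·sin²(jπx/L) dx = L²/4, ∫x²·sin²(jπx/L) dx = L³·(1/6 − 1/(4j²π²)); cross terms ∫x·sin(jπx/L)·sin(lπx/L) dx = 0 for j + l even and −4jlL²/(π²(j² − l²)²) for j + l odd, ∫x²·sin(jπx/L)·sin(lπx/L) dx = (−1)^(j+l)·4jlL³/(π²(j² − l²)²); higher powers the same way via product-to-sum and parts. d²/dx² sin(jπx/L) = −(jπ/L)²·sin(jπx/L); on 0 ≤ x ≤ L, ∫sin²(jπx/L) dx = L/2 and ∫sin(jπx/L)·sin(lπx/L) dx = 0 for j ≠ l, so only diagonal terms survive in ∫|φ|² and ∫φ·φ″; ∫φ·φ′ dx = [φ²/2] between the walls = 0.
Normalization: ∫|φ|² dx = 6.5181.
⟨x⟩ = 0.98764, ⟨x²⟩ = 1.3579 ⇒ Δx = 0.61844.
⟨p⟩ = 0.0000, ⟨p²⟩ = 6.2822 ⇒ Δp = 2.5064.
Δx·Δp = 1.5501.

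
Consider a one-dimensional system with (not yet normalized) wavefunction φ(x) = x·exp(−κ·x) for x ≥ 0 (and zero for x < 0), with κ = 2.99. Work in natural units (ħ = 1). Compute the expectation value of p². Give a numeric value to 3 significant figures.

8.94

p² φ = −ħ² d²φ/dx²; ⟨p²⟩ = −ħ² ∫ φ*·φ'' dx / ∫|φ|² dx.
Differentiate x·exp(−κ·x) with the product rule; every integrand then reduces to terms xʲ·e^(−2κx) on [0, ∞), with ∫₀^∞ xʲ·e^(−2κx) dx = j!/(2κ)^(j+1).
State is unnormalized: ∫|φ|² dx = 0.0093525, and ∫φ*·(−ħ² φ'') dx = 0.083612, so ⟨p²⟩ = 0.083612 / 0.0093525.
⟨p²⟩ = 8.9401.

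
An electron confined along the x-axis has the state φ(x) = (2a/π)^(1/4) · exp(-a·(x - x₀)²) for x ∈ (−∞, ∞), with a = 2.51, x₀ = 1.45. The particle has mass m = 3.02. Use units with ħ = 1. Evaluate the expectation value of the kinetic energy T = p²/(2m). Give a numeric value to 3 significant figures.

T = −(ħ²/2m) d²/dx², so ⟨T⟩ = −(ħ²/2m) ∫ φ*·φ'' dx; with m = 3.02.
Gaussian moments (u = x − x₀): ∫u^(2j)·e^(−2au²) du = (2j−1)!!/(4a)^j · √(π/(2a)), odd powers integrate to 0; here √(π/(2a)) = 0.79108. Derivatives: d/dx e^(−au²) = −2au·e^(−au²), d²/dx² e^(−au²) = (4a²u² − 2a)·e^(−au²).
⟨T⟩ = 0.41556.

0.416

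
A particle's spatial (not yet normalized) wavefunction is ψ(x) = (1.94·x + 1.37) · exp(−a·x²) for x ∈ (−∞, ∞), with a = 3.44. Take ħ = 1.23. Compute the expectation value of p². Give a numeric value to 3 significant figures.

6.53

p² ψ = −ħ² d²ψ/dx²; ⟨p²⟩ = −ħ² ∫ ψ*·ψ'' dx / ∫|ψ|² dx.
Expand each integrand as polynomial × e^(−2ax²) and use ∫x^(2j)·e^(−2ax²) dx = (2j−1)!!/(4a)^j · √(π/(2a)), odd powers → 0; here √(π/(2a)) = 0.67574. Differentiate with the product rule, d/dx e^(−ax²) = −2ax·e^(−ax²).
State is unnormalized: ∫|ψ|² dx = 1.4531, and ∫ψ*·(−ħ² ψ'') dx = 9.4864, so ⟨p²⟩ = 9.4864 / 1.4531.
⟨p²⟩ = 6.5283.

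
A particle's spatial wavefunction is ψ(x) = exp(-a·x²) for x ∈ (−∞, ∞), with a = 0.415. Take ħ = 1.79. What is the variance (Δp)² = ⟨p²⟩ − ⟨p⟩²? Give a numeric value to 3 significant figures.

Compute ⟨p⟩ and ⟨p²⟩ separately; (Δp)² = ⟨p²⟩ − ⟨p⟩².
Gaussian moments: ∫x^(2j)·e^(−2ax²) dx = (2j−1)!!/(4a)^j · √(π/(2a)), odd powers integrate to 0; here √(π/(2a)) = 1.9455. Derivatives: d/dx e^(−ax²) = −2ax·e^(−ax²), d²/dx² e^(−ax²) = (4a²x² − 2a)·e^(−ax²).
Normalization: ∫|ψ|² dx = 1.9455.
⟨p⟩ = 0.0000 and ⟨p²⟩ = 1.3297.
(Δp)² = 1.3297 − (0.0000)² = 1.3297.

1.33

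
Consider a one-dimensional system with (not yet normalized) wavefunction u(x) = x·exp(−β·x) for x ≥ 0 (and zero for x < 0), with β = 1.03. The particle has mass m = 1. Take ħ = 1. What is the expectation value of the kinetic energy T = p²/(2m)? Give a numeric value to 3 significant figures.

T = −(ħ²/2m) d²/dx², so ⟨T⟩ = −(ħ²/2m) ∫ u*·u'' dx / ∫|u|² dx; with m = 1.
Differentiate x·exp(−β·x) with the product rule; every integrand then reduces to terms xʲ·e^(−2βx) on [0, ∞), with ∫₀^∞ xʲ·e^(−2βx) dx = j!/(2β)^(j+1).
State is unnormalized: ∫|u|² dx = 0.22879, and ∫u*·(−ħ²/2m · u'') dx = 0.12136, so ⟨T⟩ = 0.12136 / 0.22879.
⟨T⟩ = 0.53045.

0.530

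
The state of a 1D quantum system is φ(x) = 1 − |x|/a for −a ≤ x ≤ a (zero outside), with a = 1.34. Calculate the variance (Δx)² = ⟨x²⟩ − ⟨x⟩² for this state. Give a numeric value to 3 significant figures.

Compute ⟨x⟩ and ⟨x²⟩ separately, then (Δx)² = ⟨x²⟩ − ⟨x⟩².
φ is even, so ∫ over [−a, a] = 2∫₀ᵃ with φ = 1 − x/a there: ∫₀ᵃ (1 − x/a)² dx = a/3, ∫₀ᵃ x²(1 − x/a)² dx = a³/30, ∫₀ᵃ x⁴(1 − x/a)² dx = a⁵/105.
Normalization: ∫|φ|² dx = 0.89333.
⟨x⟩ = 0.0000 and ⟨x²⟩ = 0.17956.
(Δx)² = 0.17956 − (0.0000)² = 0.17956.

0.180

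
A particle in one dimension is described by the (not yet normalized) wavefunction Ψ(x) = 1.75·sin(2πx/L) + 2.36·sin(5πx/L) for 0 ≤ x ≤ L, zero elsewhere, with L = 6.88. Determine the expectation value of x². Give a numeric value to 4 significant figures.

14.67

⟨x²⟩ = ∫ x²·|Ψ|² dx / ∫|Ψ|² dx (integrals over the domain).
On 0 ≤ x ≤ L (j ≠ l): ∫sin²(jπx/L) dx = L/2, ∫sin(jπx/L)·sin(lπx/L) dx = 0; diagonal moments ∫x·sin²(jπx/L) dx = L²/4, ∫x²·sin²(jπx/L) dx = L³·(1/6 − 1/(4j²π²)); cross terms ∫x·sin(jπx/L)·sin(lπx/L) dx = 0 for j + l even and −4jlL²/(π²(j² − l²)²) for j + l odd, ∫x²·sin(jπx/L)·sin(lπx/L) dx = (−1)^(j+l)·4jlL³/(π²(j² − l²)²); higher powers the same way via product-to-sum and parts.
State is unnormalized: ∫|Ψ|² dx = 29.694, and ∫Ψ*·x²·Ψ dx = 435.65, so ⟨x²⟩ = 435.65 / 29.694.
⟨x²⟩ = 14.671.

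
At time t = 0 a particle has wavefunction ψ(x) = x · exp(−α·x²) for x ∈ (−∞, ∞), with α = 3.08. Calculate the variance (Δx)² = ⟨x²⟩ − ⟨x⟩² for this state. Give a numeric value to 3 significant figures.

0.244

Compute ⟨x⟩ and ⟨x²⟩ separately, then (Δx)² = ⟨x²⟩ − ⟨x⟩².
Expand each integrand as polynomial × e^(−2αx²) and use ∫x^(2j)·e^(−2αx²) dx = (2j−1)!!/(4α)^j · √(π/(2α)), odd powers → 0; here √(π/(2α)) = 0.71414.
Normalization: ∫|ψ|² dx = 0.057966.
⟨x⟩ = 0.0000 and ⟨x²⟩ = 0.24351.
(Δx)² = 0.24351 − (0.0000)² = 0.24351.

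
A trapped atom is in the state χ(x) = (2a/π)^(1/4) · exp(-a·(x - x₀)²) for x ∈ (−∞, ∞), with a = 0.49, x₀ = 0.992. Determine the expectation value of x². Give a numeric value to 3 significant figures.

⟨x²⟩ = ∫ x²·|χ|² dx (integrals over the domain).
Gaussian moments (u = x − x₀): ∫u^(2j)·e^(−2au²) du = (2j−1)!!/(4a)^j · √(π/(2a)), odd powers integrate to 0; here √(π/(2a)) = 1.7904.
⟨x²⟩ = 1.4943.

1.49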